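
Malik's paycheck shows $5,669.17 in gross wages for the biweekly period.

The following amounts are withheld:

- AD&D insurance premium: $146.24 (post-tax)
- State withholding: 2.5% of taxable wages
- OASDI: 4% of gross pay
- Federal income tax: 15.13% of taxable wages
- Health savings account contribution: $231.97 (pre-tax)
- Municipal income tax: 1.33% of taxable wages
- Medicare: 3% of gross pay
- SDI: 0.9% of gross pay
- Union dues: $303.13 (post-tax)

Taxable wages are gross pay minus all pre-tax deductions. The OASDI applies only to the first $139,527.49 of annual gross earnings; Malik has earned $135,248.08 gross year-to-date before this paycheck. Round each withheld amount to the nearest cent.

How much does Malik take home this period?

Health savings account contribution: $231.97
Taxable wages = $5,669.17 − $231.97 = $5,437.20
Municipal income tax: $5,437.20 × 0.0133 = $72.31
State withholding: $5,437.20 × 0.025 = $135.93
Federal income tax: $5,437.20 × 0.1513 = $822.65
Medicare: $5,669.17 × 0.03 = $170.08
OASDI: only $139,527.49 − $135,248.08 = $4,279.41 of this check is subject → $4,279.41 × 0.04 = $171.18
SDI: $5,669.17 × 0.009 = $51.02
Union dues: $303.13
AD&D insurance premium: $146.24
Total deductions = $231.97 + $72.31 + $135.93 + $822.65 + $170.08 + $171.18 + $51.02 + $303.13 + $146.24 = $2,104.51
Net pay = $5,669.17 − $2,104.51 = $3,564.66

$3,564.66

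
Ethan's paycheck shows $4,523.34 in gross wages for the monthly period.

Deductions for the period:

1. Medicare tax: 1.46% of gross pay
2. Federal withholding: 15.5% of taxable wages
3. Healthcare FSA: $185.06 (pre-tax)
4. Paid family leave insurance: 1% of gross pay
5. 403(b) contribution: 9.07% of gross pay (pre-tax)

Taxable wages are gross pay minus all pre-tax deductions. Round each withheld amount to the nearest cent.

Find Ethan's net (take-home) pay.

$3,207.90

403(b) contribution: $4,523.34 × 0.0907 = $410.27
Healthcare FSA: $185.06
Pre-tax total = $410.27 + $185.06 = $595.33
Taxable wages = $4,523.34 − $595.33 = $3,928.01
Federal withholding: $3,928.01 × 0.155 = $608.84
Paid family leave insurance: $4,523.34 × 0.01 = $45.23
Medicare tax: $4,523.34 × 0.0146 = $66.04
Total deductions = $410.27 + $185.06 + $608.84 + $45.23 + $66.04 = $1,315.44
Net pay = $4,523.34 − $1,315.44 = $3,207.90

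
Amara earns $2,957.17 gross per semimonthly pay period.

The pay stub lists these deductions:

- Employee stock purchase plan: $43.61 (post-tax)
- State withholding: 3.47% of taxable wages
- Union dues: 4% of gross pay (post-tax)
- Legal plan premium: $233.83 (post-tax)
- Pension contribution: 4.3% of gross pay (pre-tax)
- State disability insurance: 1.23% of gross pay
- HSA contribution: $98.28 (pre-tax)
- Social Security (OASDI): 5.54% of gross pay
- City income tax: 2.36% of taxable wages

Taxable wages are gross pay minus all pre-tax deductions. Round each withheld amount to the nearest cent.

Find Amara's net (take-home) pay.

HSA contribution: $98.28
Pension contribution: $2,957.17 × 0.043 = $127.16
Pre-tax total = $98.28 + $127.16 = $225.44
Taxable wages = $2,957.17 − $225.44 = $2,731.73
State withholding: $2,731.73 × 0.0347 = $94.79
City income tax: $2,731.73 × 0.0236 = $64.47
Social Security (OASDI): $2,957.17 × 0.0554 = $163.83
State disability insurance: $2,957.17 × 0.0123 = $36.37
Employee stock purchase plan: $43.61
Union dues: $2,957.17 × 0.04 = $118.29
Legal plan premium: $233.83
Total deductions = $98.28 + $127.16 + $94.79 + $64.47 + $163.83 + $36.37 + $43.61 + $118.29 + $233.83 = $980.63
Net pay = $2,957.17 − $980.63 = $1,976.54

$1,976.54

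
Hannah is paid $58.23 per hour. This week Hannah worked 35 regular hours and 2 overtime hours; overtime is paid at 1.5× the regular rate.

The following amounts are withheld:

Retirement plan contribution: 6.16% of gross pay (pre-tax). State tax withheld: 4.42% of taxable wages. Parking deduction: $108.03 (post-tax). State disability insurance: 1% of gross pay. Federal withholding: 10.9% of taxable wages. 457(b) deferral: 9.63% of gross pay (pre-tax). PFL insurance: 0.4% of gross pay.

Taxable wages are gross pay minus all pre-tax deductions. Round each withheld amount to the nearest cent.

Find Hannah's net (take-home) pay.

$1,438.87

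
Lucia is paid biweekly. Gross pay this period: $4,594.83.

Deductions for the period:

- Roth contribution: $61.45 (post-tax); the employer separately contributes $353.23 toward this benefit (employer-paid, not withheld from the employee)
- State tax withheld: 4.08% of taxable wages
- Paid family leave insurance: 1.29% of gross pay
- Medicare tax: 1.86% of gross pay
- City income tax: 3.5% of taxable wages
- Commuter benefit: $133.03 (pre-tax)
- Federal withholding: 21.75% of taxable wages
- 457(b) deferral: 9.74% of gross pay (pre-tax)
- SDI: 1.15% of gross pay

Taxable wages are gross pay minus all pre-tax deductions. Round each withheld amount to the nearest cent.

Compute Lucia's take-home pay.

Commuter benefit: $133.03
457(b) deferral: $4,594.83 × 0.0974 = $447.54
Pre-tax total = $133.03 + $447.54 = $580.57
Taxable wages = $4,594.83 − $580.57 = $4,014.26
City income tax: $4,014.26 × 0.035 = $140.50
Federal withholding: $4,014.26 × 0.2175 = $873.10
State tax withheld: $4,014.26 × 0.0408 = $163.78
Medicare tax: $4,594.83 × 0.0186 = $85.46
SDI: $4,594.83 × 0.0115 = $52.84
Paid family leave insurance: $4,594.83 × 0.0129 = $59.27
Roth contribution: $61.45
(Employer's $353.23 toward Roth contribution is not withheld from the employee.)
Total deductions = $133.03 + $447.54 + $140.50 + $873.10 + $163.78 + $85.46 + $52.84 + $59.27 + $61.45 = $2,016.97
Net pay = $4,594.83 − $2,016.97 = $2,577.86

$2,577.86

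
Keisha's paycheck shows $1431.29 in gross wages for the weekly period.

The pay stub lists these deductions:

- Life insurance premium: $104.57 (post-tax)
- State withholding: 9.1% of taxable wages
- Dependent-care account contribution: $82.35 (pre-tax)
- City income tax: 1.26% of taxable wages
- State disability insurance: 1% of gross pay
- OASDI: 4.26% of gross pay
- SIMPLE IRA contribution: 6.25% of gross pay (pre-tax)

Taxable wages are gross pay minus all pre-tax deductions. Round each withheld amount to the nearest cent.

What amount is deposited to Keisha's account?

$949.15

SIMPLE IRA contribution: $1431.29 × 0.0625 = $89.46
Dependent-care account contribution: $82.35
Pre-tax total = $89.46 + $82.35 = $171.81
Taxable wages = $1431.29 − $171.81 = $1259.48
State withholding: $1259.48 × 0.091 = $114.61
City income tax: $1259.48 × 0.0126 = $15.87
State disability insurance: $1431.29 × 0.01 = $14.31
OASDI: $1431.29 × 0.0426 = $60.97
Life insurance premium: $104.57
Total deductions = $89.46 + $82.35 + $114.61 + $15.87 + $14.31 + $60.97 + $104.57 = $482.14
Net pay = $1431.29 − $482.14 = $949.15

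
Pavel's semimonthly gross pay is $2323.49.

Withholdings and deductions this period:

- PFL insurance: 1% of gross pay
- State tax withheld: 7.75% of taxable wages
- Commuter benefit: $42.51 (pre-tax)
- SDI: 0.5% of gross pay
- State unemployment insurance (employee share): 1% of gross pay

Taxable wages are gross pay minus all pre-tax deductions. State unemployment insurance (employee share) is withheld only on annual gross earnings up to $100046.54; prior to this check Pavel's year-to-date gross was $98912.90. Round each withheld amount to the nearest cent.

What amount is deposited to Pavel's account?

$2058.01

Commuter benefit: $42.51
Taxable wages = $2323.49 − $42.51 = $2280.98
State tax withheld: $2280.98 × 0.0775 = $176.78
PFL insurance: $2323.49 × 0.01 = $23.23
State unemployment insurance (employee share): only $100046.54 − $98912.90 = $1133.64 of this check is subject → $1133.64 × 0.01 = $11.34
SDI: $2323.49 × 0.005 = $11.62
Total deductions = $42.51 + $176.78 + $23.23 + $11.34 + $11.62 = $265.48
Net pay = $2323.49 − $265.48 = $2058.01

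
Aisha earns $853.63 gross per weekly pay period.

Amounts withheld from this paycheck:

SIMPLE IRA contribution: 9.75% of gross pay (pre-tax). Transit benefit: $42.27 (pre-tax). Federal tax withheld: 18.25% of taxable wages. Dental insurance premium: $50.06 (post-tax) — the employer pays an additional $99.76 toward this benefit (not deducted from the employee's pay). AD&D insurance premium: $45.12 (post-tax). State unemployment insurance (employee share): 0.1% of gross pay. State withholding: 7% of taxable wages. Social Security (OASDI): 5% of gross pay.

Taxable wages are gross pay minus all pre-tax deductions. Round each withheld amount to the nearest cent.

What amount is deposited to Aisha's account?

Transit benefit: $42.27
SIMPLE IRA contribution: $853.63 × 0.0975 = $83.23
Pre-tax total = $42.27 + $83.23 = $125.50
Taxable wages = $853.63 − $125.50 = $728.13
State withholding: $728.13 × 0.07 = $50.97
Federal tax withheld: $728.13 × 0.1825 = $132.88
Social Security (OASDI): $853.63 × 0.05 = $42.68
State unemployment insurance (employee share): $853.63 × 0.001 = $0.85
AD&D insurance premium: $45.12
Dental insurance premium: $50.06
(Employer's $99.76 toward dental insurance premium is not withheld from the employee.)
Total deductions = $42.27 + $83.23 + $50.97 + $132.88 + $42.68 + $0.85 + $45.12 + $50.06 = $448.06
Net pay = $853.63 − $448.06 = $405.57

$405.57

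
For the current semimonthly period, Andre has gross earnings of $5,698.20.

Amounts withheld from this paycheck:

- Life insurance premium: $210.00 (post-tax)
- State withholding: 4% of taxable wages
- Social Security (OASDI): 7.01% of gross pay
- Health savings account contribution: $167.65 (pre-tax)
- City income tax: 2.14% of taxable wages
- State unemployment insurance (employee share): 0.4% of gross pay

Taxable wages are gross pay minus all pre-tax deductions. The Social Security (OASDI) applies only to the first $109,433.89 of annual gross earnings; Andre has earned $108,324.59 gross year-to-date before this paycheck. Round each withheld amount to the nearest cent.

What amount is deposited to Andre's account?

$4,880.43

Health savings account contribution: $167.65
Taxable wages = $5,698.20 − $167.65 = $5,530.55
City income tax: $5,530.55 × 0.0214 = $118.35
State withholding: $5,530.55 × 0.04 = $221.22
State unemployment insurance (employee share): $5,698.20 × 0.004 = $22.79
Social Security (OASDI): only $109,433.89 − $108,324.59 = $1,109.30 of this check is subject → $1,109.30 × 0.0701 = $77.76
Life insurance premium: $210.00
Total deductions = $167.65 + $118.35 + $221.22 + $22.79 + $77.76 + $210.00 = $817.77
Net pay = $5,698.20 − $817.77 = $4,880.43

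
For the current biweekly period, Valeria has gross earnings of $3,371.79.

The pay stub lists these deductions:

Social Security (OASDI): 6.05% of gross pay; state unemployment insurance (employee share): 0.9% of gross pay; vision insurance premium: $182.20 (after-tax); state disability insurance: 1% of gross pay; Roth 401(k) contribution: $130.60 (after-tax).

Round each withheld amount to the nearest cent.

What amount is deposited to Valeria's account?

State disability insurance: $3,371.79 × 0.01 = $33.72
Social Security (OASDI): $3,371.79 × 0.0605 = $203.99
State unemployment insurance (employee share): $3,371.79 × 0.009 = $30.35
Roth 401(k) contribution: $130.60
Vision insurance premium: $182.20
Total deductions = $33.72 + $203.99 + $30.35 + $130.60 + $182.20 = $580.86
Net pay = $3,371.79 − $580.86 = $2,790.93

$2,790.93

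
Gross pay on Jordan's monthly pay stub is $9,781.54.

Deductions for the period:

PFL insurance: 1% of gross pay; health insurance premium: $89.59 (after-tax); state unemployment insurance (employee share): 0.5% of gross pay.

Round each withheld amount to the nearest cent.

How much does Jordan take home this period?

PFL insurance: $9,781.54 × 0.01 = $97.82
State unemployment insurance (employee share): $9,781.54 × 0.005 = $48.91
Health insurance premium: $89.59
Total deductions = $97.82 + $48.91 + $89.59 = $236.32
Net pay = $9,781.54 − $236.32 = $9,545.22

$9,545.22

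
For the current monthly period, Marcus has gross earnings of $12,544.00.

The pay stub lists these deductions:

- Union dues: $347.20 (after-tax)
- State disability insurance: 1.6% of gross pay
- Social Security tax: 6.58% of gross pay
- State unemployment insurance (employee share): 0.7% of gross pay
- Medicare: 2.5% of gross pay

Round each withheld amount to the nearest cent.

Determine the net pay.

Medicare: $12,544.00 × 0.025 = $313.60
State disability insurance: $12,544.00 × 0.016 = $200.70
State unemployment insurance (employee share): $12,544.00 × 0.007 = $87.81
Social Security tax: $12,544.00 × 0.0658 = $825.40
Union dues: $347.20
Total deductions = $313.60 + $200.70 + $87.81 + $825.40 + $347.20 = $1,774.71
Net pay = $12,544.00 − $1,774.71 = $10,769.29

$10,769.29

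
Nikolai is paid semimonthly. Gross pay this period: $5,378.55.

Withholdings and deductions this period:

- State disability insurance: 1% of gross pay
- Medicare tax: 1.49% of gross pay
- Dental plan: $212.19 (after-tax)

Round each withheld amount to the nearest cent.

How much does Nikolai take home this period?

State disability insurance: $5,378.55 × 0.01 = $53.79
Medicare tax: $5,378.55 × 0.0149 = $80.14
Dental plan: $212.19
Total deductions = $53.79 + $80.14 + $212.19 = $346.12
Net pay = $5,378.55 − $346.12 = $5,032.43

$5,032.43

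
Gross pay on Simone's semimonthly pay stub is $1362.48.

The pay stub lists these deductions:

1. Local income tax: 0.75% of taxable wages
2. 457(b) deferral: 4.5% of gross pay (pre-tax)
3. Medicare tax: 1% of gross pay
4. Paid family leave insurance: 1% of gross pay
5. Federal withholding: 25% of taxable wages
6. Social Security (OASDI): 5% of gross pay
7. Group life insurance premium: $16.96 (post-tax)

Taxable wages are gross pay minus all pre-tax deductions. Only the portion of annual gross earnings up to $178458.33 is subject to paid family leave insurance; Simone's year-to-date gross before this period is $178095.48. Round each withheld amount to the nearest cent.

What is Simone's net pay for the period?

457(b) deferral: $1362.48 × 0.045 = $61.31
Taxable wages = $1362.48 − $61.31 = $1301.17
Federal withholding: $1301.17 × 0.25 = $325.29
Local income tax: $1301.17 × 0.0075 = $9.76
Paid family leave insurance: only $178458.33 − $178095.48 = $362.85 of this check is subject → $362.85 × 0.01 = $3.63
Medicare tax: $1362.48 × 0.01 = $13.62
Social Security (OASDI): $1362.48 × 0.05 = $68.12
Group life insurance premium: $16.96
Total deductions = $61.31 + $325.29 + $9.76 + $3.63 + $13.62 + $68.12 + $16.96 = $498.69
Net pay = $1362.48 − $498.69 = $863.79

$863.79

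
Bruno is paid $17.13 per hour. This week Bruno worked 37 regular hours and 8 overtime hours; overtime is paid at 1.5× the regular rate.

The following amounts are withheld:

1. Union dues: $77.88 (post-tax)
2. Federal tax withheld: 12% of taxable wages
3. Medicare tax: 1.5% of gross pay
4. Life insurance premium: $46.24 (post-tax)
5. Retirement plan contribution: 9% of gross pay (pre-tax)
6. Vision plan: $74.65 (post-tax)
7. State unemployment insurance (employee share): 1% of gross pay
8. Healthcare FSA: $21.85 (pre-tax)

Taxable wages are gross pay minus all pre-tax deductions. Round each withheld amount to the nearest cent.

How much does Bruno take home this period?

Regular pay: 37 × $17.13 = $633.81
Overtime pay: 8 × $17.13 × 1.5 = $205.56
Gross pay = $633.81 + $205.56 = $839.37
Retirement plan contribution: $839.37 × 0.09 = $75.54
Healthcare FSA: $21.85
Pre-tax total = $75.54 + $21.85 = $97.39
Taxable wages = $839.37 − $97.39 = $741.98
Federal tax withheld: $741.98 × 0.12 = $89.04
State unemployment insurance (employee share): $839.37 × 0.01 = $8.39
Medicare tax: $839.37 × 0.015 = $12.59
Union dues: $77.88
Vision plan: $74.65
Life insurance premium: $46.24
Total deductions = $75.54 + $21.85 + $89.04 + $8.39 + $12.59 + $77.88 + $74.65 + $46.24 = $406.18
Net pay = $839.37 − $406.18 = $433.19

$433.19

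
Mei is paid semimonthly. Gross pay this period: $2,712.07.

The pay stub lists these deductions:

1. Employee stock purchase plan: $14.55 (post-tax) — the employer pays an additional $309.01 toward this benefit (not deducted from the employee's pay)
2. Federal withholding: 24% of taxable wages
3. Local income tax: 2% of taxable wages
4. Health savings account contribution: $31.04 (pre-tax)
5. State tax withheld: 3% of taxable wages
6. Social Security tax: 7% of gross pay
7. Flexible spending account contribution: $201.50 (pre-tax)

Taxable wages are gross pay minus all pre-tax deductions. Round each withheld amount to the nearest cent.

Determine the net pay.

$1,556.07

Flexible spending account contribution: $201.50
Health savings account contribution: $31.04
Pre-tax total = $201.50 + $31.04 = $232.54
Taxable wages = $2,712.07 − $232.54 = $2,479.53
State tax withheld: $2,479.53 × 0.03 = $74.39
Federal withholding: $2,479.53 × 0.24 = $595.09
Local income tax: $2,479.53 × 0.02 = $49.59
Social Security tax: $2,712.07 × 0.07 = $189.84
Employee stock purchase plan: $14.55
(Employer's $309.01 toward employee stock purchase plan is not withheld from the employee.)
Total deductions = $201.50 + $31.04 + $74.39 + $595.09 + $49.59 + $189.84 + $14.55 = $1,156.00
Net pay = $2,712.07 − $1,156.00 = $1,556.07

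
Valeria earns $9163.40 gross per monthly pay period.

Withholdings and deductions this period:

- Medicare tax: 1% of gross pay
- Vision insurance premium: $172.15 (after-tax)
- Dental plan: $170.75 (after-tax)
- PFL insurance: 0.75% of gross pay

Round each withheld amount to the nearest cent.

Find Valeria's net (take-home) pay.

$8660.14

PFL insurance: $9163.40 × 0.0075 = $68.73
Medicare tax: $9163.40 × 0.01 = $91.63
Vision insurance premium: $172.15
Dental plan: $170.75
Total deductions = $68.73 + $91.63 + $172.15 + $170.75 = $503.26
Net pay = $9163.40 − $503.26 = $8660.14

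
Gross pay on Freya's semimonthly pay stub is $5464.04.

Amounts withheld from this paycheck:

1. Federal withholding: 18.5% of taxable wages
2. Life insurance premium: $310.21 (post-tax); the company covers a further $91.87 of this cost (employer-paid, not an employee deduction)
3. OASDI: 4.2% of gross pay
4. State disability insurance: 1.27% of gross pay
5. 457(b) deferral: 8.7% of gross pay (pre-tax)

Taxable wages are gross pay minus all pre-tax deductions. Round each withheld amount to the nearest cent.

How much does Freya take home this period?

457(b) deferral: $5464.04 × 0.087 = $475.37
Taxable wages = $5464.04 − $475.37 = $4988.67
Federal withholding: $4988.67 × 0.185 = $922.90
OASDI: $5464.04 × 0.042 = $229.49
State disability insurance: $5464.04 × 0.0127 = $69.39
Life insurance premium: $310.21
(Employer's $91.87 toward life insurance premium is not withheld from the employee.)
Total deductions = $475.37 + $922.90 + $229.49 + $69.39 + $310.21 = $2007.36
Net pay = $5464.04 − $2007.36 = $3456.68

$3456.68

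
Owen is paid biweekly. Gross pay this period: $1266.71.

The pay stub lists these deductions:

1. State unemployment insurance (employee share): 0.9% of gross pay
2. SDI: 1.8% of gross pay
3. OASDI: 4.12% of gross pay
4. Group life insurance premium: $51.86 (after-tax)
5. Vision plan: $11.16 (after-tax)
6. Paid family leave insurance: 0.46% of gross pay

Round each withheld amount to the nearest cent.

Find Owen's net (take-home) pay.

$1111.47

Paid family leave insurance: $1266.71 × 0.0046 = $5.83
OASDI: $1266.71 × 0.0412 = $52.19
SDI: $1266.71 × 0.018 = $22.80
State unemployment insurance (employee share): $1266.71 × 0.009 = $11.40
Group life insurance premium: $51.86
Vision plan: $11.16
Total deductions = $5.83 + $52.19 + $22.80 + $11.40 + $51.86 + $11.16 = $155.24
Net pay = $1266.71 − $155.24 = $1111.47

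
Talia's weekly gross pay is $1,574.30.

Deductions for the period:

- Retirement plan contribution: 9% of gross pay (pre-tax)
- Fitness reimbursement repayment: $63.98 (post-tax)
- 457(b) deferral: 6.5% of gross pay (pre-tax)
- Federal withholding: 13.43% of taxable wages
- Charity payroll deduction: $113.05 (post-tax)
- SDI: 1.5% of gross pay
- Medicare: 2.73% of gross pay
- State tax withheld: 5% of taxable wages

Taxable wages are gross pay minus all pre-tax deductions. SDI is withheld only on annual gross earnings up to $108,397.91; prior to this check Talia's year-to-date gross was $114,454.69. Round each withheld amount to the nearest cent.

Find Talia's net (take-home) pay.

$865.10

457(b) deferral: $1,574.30 × 0.065 = $102.33
Retirement plan contribution: $1,574.30 × 0.09 = $141.69
Pre-tax total = $102.33 + $141.69 = $244.02
Taxable wages = $1,574.30 − $244.02 = $1,330.28
Federal withholding: $1,330.28 × 0.1343 = $178.66
State tax withheld: $1,330.28 × 0.05 = $66.51
SDI: annual cap $108,397.91 already reached (YTD $114,454.69), so $0.00
Medicare: $1,574.30 × 0.0273 = $42.98
Fitness reimbursement repayment: $63.98
Charity payroll deduction: $113.05
Total deductions = $102.33 + $141.69 + $178.66 + $66.51 + $0.00 + $42.98 + $63.98 + $113.05 = $709.20
Net pay = $1,574.30 − $709.20 = $865.10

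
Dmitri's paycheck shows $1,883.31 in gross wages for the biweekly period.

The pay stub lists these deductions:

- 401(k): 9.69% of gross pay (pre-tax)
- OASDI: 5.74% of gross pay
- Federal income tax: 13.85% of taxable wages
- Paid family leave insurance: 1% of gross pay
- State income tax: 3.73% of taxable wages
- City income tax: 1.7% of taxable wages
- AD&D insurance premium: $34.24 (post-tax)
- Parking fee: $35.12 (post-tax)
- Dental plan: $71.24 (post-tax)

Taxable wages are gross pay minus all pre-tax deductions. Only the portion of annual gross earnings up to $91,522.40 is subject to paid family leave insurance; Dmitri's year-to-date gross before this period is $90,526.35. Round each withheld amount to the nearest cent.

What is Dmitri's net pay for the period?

$1,114.25

401(k): $1,883.31 × 0.0969 = $182.49
Taxable wages = $1,883.31 − $182.49 = $1,700.82
City income tax: $1,700.82 × 0.017 = $28.91
State income tax: $1,700.82 × 0.0373 = $63.44
Federal income tax: $1,700.82 × 0.1385 = $235.56
OASDI: $1,883.31 × 0.0574 = $108.10
Paid family leave insurance: only $91,522.40 − $90,526.35 = $996.05 of this check is subject → $996.05 × 0.01 = $9.96
Dental plan: $71.24
Parking fee: $35.12
AD&D insurance premium: $34.24
Total deductions = $182.49 + $28.91 + $63.44 + $235.56 + $108.10 + $9.96 + $71.24 + $35.12 + $34.24 = $769.06
Net pay = $1,883.31 − $769.06 = $1,114.25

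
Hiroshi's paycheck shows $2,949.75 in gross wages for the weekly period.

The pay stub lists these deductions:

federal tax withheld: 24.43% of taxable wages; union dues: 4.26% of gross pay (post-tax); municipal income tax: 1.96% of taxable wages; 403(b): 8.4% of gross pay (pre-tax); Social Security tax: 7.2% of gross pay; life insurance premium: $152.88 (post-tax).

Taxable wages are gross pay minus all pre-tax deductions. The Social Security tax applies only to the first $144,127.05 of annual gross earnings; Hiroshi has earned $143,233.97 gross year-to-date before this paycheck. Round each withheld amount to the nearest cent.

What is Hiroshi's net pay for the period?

403(b): $2,949.75 × 0.084 = $247.78
Taxable wages = $2,949.75 − $247.78 = $2,701.97
Municipal income tax: $2,701.97 × 0.0196 = $52.96
Federal tax withheld: $2,701.97 × 0.2443 = $660.09
Social Security tax: only $144,127.05 − $143,233.97 = $893.08 of this check is subject → $893.08 × 0.072 = $64.30
Life insurance premium: $152.88
Union dues: $2,949.75 × 0.0426 = $125.66
Total deductions = $247.78 + $52.96 + $660.09 + $64.30 + $152.88 + $125.66 = $1,303.67
Net pay = $2,949.75 − $1,303.67 = $1,646.08

$1,646.08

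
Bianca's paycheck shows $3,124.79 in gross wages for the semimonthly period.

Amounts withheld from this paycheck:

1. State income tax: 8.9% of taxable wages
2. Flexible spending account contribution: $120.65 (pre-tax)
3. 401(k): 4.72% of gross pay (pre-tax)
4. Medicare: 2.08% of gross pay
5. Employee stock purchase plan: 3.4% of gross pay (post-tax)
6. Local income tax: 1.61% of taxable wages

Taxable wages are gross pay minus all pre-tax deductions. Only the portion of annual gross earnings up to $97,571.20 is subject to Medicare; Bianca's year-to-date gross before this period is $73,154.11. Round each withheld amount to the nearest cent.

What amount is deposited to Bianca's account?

401(k): $3,124.79 × 0.0472 = $147.49
Flexible spending account contribution: $120.65
Pre-tax total = $147.49 + $120.65 = $268.14
Taxable wages = $3,124.79 − $268.14 = $2,856.65
Local income tax: $2,856.65 × 0.0161 = $45.99
State income tax: $2,856.65 × 0.089 = $254.24
Medicare: cap not yet reached, full $3,124.79 is subject → $3,124.79 × 0.0208 = $65.00
Employee stock purchase plan: $3,124.79 × 0.034 = $106.24
Total deductions = $147.49 + $120.65 + $45.99 + $254.24 + $65.00 + $106.24 = $739.61
Net pay = $3,124.79 − $739.61 = $2,385.18

$2,385.18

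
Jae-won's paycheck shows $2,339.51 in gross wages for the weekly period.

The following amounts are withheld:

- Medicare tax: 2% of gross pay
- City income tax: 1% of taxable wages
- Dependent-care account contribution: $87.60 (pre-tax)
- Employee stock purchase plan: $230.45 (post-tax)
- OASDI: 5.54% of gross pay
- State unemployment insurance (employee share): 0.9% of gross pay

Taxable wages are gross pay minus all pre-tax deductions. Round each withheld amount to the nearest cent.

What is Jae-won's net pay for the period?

Dependent-care account contribution: $87.60
Taxable wages = $2,339.51 − $87.60 = $2,251.91
City income tax: $2,251.91 × 0.01 = $22.52
State unemployment insurance (employee share): $2,339.51 × 0.009 = $21.06
OASDI: $2,339.51 × 0.0554 = $129.61
Medicare tax: $2,339.51 × 0.02 = $46.79
Employee stock purchase plan: $230.45
Total deductions = $87.60 + $22.52 + $21.06 + $129.61 + $46.79 + $230.45 = $538.03
Net pay = $2,339.51 − $538.03 = $1,801.48

$1,801.48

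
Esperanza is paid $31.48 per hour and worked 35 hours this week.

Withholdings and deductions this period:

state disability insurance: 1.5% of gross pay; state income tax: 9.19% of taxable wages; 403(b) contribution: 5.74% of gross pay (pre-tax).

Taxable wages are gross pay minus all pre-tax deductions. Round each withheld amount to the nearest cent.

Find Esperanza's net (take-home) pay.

$926.59

Gross pay: 35 × $31.48 = $1101.80
403(b) contribution: $1101.80 × 0.0574 = $63.24
Taxable wages = $1101.80 − $63.24 = $1038.56
State income tax: $1038.56 × 0.0919 = $95.44
State disability insurance: $1101.80 × 0.015 = $16.53
Total deductions = $63.24 + $95.44 + $16.53 = $175.21
Net pay = $1101.80 − $175.21 = $926.59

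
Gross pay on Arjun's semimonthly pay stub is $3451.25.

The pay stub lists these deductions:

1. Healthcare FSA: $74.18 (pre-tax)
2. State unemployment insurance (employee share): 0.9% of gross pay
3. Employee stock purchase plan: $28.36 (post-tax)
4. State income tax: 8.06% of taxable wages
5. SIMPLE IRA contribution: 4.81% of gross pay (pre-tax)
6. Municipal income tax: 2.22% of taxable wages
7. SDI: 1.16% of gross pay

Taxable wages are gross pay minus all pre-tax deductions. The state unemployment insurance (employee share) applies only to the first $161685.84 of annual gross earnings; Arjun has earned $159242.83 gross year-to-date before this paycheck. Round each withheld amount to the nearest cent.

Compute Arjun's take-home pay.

$2790.58

Healthcare FSA: $74.18
SIMPLE IRA contribution: $3451.25 × 0.0481 = $166.01
Pre-tax total = $74.18 + $166.01 = $240.19
Taxable wages = $3451.25 − $240.19 = $3211.06
State income tax: $3211.06 × 0.0806 = $258.81
Municipal income tax: $3211.06 × 0.0222 = $71.29
SDI: $3451.25 × 0.0116 = $40.03
State unemployment insurance (employee share): only $161685.84 − $159242.83 = $2443.01 of this check is subject → $2443.01 × 0.009 = $21.99
Employee stock purchase plan: $28.36
Total deductions = $74.18 + $166.01 + $258.81 + $71.29 + $40.03 + $21.99 + $28.36 = $660.67
Net pay = $3451.25 − $660.67 = $2790.58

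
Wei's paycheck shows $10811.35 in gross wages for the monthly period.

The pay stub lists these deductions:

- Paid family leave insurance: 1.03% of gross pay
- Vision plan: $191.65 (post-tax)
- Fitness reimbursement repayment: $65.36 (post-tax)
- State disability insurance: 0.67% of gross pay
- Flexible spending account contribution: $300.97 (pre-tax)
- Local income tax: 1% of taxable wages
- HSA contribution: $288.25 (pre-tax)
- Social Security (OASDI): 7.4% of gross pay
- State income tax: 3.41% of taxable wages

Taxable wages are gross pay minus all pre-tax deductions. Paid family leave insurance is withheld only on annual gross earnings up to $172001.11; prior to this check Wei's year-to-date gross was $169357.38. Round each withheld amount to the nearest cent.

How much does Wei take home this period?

Flexible spending account contribution: $300.97
HSA contribution: $288.25
Pre-tax total = $300.97 + $288.25 = $589.22
Taxable wages = $10811.35 − $589.22 = $10222.13
Local income tax: $10222.13 × 0.01 = $102.22
State income tax: $10222.13 × 0.0341 = $348.57
State disability insurance: $10811.35 × 0.0067 = $72.44
Social Security (OASDI): $10811.35 × 0.074 = $800.04
Paid family leave insurance: only $172001.11 − $169357.38 = $2643.73 of this check is subject → $2643.73 × 0.0103 = $27.23
Vision plan: $191.65
Fitness reimbursement repayment: $65.36
Total deductions = $300.97 + $288.25 + $102.22 + $348.57 + $72.44 + $800.04 + $27.23 + $191.65 + $65.36 = $2196.73
Net pay = $10811.35 − $2196.73 = $8614.62

$8614.62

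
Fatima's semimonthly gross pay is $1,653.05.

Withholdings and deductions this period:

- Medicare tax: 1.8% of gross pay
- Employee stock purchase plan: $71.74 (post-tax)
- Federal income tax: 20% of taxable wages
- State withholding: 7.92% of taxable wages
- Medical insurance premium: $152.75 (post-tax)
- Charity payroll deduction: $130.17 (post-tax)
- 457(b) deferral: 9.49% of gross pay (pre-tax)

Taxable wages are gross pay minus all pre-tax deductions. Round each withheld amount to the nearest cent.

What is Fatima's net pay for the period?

$694.03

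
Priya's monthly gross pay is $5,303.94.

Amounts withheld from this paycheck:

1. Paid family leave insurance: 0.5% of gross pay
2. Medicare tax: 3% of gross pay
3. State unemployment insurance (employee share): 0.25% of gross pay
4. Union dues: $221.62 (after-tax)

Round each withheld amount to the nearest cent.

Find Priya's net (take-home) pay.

$4,883.42

State unemployment insurance (employee share): $5,303.94 × 0.0025 = $13.26
Paid family leave insurance: $5,303.94 × 0.005 = $26.52
Medicare tax: $5,303.94 × 0.03 = $159.12
Union dues: $221.62
Total deductions = $13.26 + $26.52 + $159.12 + $221.62 = $420.52
Net pay = $5,303.94 − $420.52 = $4,883.42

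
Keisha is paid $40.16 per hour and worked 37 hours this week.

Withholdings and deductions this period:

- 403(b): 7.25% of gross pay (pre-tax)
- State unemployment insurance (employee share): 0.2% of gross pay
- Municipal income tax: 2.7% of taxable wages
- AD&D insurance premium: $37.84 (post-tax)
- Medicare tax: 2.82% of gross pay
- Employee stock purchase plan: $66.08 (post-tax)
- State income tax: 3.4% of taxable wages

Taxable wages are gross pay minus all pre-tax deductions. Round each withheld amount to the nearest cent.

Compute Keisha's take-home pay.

Gross pay: 37 × $40.16 = $1,485.92
403(b): $1,485.92 × 0.0725 = $107.73
Taxable wages = $1,485.92 − $107.73 = $1,378.19
State income tax: $1,378.19 × 0.034 = $46.86
Municipal income tax: $1,378.19 × 0.027 = $37.21
Medicare tax: $1,485.92 × 0.0282 = $41.90
State unemployment insurance (employee share): $1,485.92 × 0.002 = $2.97
AD&D insurance premium: $37.84
Employee stock purchase plan: $66.08
Total deductions = $107.73 + $46.86 + $37.21 + $41.90 + $2.97 + $37.84 + $66.08 = $340.59
Net pay = $1,485.92 − $340.59 = $1,145.33

$1,145.33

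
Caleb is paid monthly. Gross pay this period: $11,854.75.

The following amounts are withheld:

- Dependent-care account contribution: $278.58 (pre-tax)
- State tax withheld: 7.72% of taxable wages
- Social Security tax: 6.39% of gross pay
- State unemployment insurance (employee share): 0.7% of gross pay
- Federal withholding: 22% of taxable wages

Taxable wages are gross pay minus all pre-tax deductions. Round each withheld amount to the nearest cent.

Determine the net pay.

$7,295.23

Dependent-care account contribution: $278.58
Taxable wages = $11,854.75 − $278.58 = $11,576.17
State tax withheld: $11,576.17 × 0.0772 = $893.68
Federal withholding: $11,576.17 × 0.22 = $2,546.76
State unemployment insurance (employee share): $11,854.75 × 0.007 = $82.98
Social Security tax: $11,854.75 × 0.0639 = $757.52
Total deductions = $278.58 + $893.68 + $2,546.76 + $82.98 + $757.52 = $4,559.52
Net pay = $11,854.75 − $4,559.52 = $7,295.23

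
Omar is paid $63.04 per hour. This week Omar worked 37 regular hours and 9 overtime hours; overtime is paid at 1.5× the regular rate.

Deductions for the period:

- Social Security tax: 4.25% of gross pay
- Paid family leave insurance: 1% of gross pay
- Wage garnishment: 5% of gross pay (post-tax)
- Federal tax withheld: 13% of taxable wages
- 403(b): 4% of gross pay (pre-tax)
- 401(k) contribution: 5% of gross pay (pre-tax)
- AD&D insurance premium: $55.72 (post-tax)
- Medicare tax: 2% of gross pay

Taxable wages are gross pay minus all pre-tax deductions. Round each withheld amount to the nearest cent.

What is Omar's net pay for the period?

$2,074.68

Regular pay: 37 × $63.04 = $2,332.48
Overtime pay: 9 × $63.04 × 1.5 = $851.04
Gross pay = $2,332.48 + $851.04 = $3,183.52
401(k) contribution: $3,183.52 × 0.05 = $159.18
403(b): $3,183.52 × 0.04 = $127.34
Pre-tax total = $159.18 + $127.34 = $286.52
Taxable wages = $3,183.52 − $286.52 = $2,897.00
Federal tax withheld: $2,897.00 × 0.13 = $376.61
Social Security tax: $3,183.52 × 0.0425 = $135.30
Paid family leave insurance: $3,183.52 × 0.01 = $31.84
Medicare tax: $3,183.52 × 0.02 = $63.67
Wage garnishment: $3,183.52 × 0.05 = $159.18
AD&D insurance premium: $55.72
Total deductions = $159.18 + $127.34 + $376.61 + $135.30 + $31.84 + $63.67 + $159.18 + $55.72 = $1,108.84
Net pay = $3,183.52 − $1,108.84 = $2,074.68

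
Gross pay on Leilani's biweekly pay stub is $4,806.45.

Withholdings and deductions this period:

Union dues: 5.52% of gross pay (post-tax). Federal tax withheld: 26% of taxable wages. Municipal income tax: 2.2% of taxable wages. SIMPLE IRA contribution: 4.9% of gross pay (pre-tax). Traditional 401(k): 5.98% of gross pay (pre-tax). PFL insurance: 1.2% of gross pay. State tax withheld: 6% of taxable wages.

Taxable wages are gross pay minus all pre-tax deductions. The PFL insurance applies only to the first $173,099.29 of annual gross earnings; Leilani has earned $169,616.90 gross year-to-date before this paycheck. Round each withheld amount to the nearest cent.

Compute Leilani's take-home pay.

SIMPLE IRA contribution: $4,806.45 × 0.049 = $235.52
Traditional 401(k): $4,806.45 × 0.0598 = $287.43
Pre-tax total = $235.52 + $287.43 = $522.95
Taxable wages = $4,806.45 − $522.95 = $4,283.50
State tax withheld: $4,283.50 × 0.06 = $257.01
Federal tax withheld: $4,283.50 × 0.26 = $1,113.71
Municipal income tax: $4,283.50 × 0.022 = $94.24
PFL insurance: only $173,099.29 − $169,616.90 = $3,482.39 of this check is subject → $3,482.39 × 0.012 = $41.79
Union dues: $4,806.45 × 0.0552 = $265.32
Total deductions = $235.52 + $287.43 + $257.01 + $1,113.71 + $94.24 + $41.79 + $265.32 = $2,295.02
Net pay = $4,806.45 − $2,295.02 = $2,511.43

$2,511.43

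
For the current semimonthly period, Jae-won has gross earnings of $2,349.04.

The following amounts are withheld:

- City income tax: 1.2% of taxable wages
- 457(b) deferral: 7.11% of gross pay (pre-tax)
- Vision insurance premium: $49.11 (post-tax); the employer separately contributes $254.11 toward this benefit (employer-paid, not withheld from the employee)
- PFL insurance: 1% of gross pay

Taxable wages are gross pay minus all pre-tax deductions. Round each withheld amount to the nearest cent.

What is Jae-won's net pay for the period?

$2,083.24

457(b) deferral: $2,349.04 × 0.0711 = $167.02
Taxable wages = $2,349.04 − $167.02 = $2,182.02
City income tax: $2,182.02 × 0.012 = $26.18
PFL insurance: $2,349.04 × 0.01 = $23.49
Vision insurance premium: $49.11
(Employer's $254.11 toward vision insurance premium is not withheld from the employee.)
Total deductions = $167.02 + $26.18 + $23.49 + $49.11 = $265.80
Net pay = $2,349.04 − $265.80 = $2,083.24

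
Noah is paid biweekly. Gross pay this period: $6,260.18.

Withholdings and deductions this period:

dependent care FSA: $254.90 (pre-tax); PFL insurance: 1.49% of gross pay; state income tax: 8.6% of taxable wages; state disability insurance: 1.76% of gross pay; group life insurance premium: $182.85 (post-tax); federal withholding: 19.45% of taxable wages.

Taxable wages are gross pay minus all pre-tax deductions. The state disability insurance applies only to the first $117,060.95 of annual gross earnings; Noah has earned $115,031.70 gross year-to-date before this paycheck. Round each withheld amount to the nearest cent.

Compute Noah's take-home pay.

$4,008.96

Dependent care FSA: $254.90
Taxable wages = $6,260.18 − $254.90 = $6,005.28
Federal withholding: $6,005.28 × 0.1945 = $1,168.03
State income tax: $6,005.28 × 0.086 = $516.45
PFL insurance: $6,260.18 × 0.0149 = $93.28
State disability insurance: only $117,060.95 − $115,031.70 = $2,029.25 of this check is subject → $2,029.25 × 0.0176 = $35.71
Group life insurance premium: $182.85
Total deductions = $254.90 + $1,168.03 + $516.45 + $93.28 + $35.71 + $182.85 = $2,251.22
Net pay = $6,260.18 − $2,251.22 = $4,008.96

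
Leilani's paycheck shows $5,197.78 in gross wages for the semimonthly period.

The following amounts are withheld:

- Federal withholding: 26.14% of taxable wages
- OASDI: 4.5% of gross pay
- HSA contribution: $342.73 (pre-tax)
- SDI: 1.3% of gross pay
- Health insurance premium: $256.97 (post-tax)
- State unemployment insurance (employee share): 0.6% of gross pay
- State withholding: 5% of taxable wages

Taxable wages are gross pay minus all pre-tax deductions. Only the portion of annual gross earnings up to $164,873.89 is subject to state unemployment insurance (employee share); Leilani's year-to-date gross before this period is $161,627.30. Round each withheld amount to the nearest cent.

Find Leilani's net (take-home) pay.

HSA contribution: $342.73
Taxable wages = $5,197.78 − $342.73 = $4,855.05
State withholding: $4,855.05 × 0.05 = $242.75
Federal withholding: $4,855.05 × 0.2614 = $1,269.11
SDI: $5,197.78 × 0.013 = $67.57
State unemployment insurance (employee share): only $164,873.89 − $161,627.30 = $3,246.59 of this check is subject → $3,246.59 × 0.006 = $19.48
OASDI: $5,197.78 × 0.045 = $233.90
Health insurance premium: $256.97
Total deductions = $342.73 + $242.75 + $1,269.11 + $67.57 + $19.48 + $233.90 + $256.97 = $2,432.51
Net pay = $5,197.78 − $2,432.51 = $2,765.27

$2,765.27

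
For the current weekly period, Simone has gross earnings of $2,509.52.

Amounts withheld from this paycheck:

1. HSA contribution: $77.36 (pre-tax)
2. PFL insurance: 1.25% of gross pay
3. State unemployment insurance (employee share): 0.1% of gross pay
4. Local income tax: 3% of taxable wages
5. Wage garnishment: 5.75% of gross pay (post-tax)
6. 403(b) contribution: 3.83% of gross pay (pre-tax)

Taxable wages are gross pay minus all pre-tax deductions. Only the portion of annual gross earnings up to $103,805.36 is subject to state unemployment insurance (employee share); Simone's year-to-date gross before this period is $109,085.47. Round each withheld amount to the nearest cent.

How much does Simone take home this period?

403(b) contribution: $2,509.52 × 0.0383 = $96.11
HSA contribution: $77.36
Pre-tax total = $96.11 + $77.36 = $173.47
Taxable wages = $2,509.52 − $173.47 = $2,336.05
Local income tax: $2,336.05 × 0.03 = $70.08
State unemployment insurance (employee share): annual cap $103,805.36 already reached (YTD $109,085.47), so $0.00
PFL insurance: $2,509.52 × 0.0125 = $31.37
Wage garnishment: $2,509.52 × 0.0575 = $144.30
Total deductions = $96.11 + $77.36 + $70.08 + $0.00 + $31.37 + $144.30 = $419.22
Net pay = $2,509.52 − $419.22 = $2,090.30

$2,090.30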